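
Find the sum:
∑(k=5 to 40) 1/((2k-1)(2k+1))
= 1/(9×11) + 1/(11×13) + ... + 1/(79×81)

Partial fractions: 1/((2k-1)(2k+1)) = (1/2)[1/(2k-1) - 1/(2k+1)]
The series telescopes:
= (1/2)[1/9 - 1/81]
= 4/81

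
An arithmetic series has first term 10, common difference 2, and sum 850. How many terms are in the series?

Using S = n/2 × [2a + (n-1)d]
850 = n/2 × [2(10) + (n-1)(2)]
850 = n/2 × [20 + 2n - 2]
1700 = n × [18 + 2n]
2n² + (18)n - 1700 = 0
Discriminant: Δ = (18)² - 4(2)(-1700) = 324 + 13600 = 13924
√Δ = 118
n = [-(18) + √Δ] / (2·2) = (-18 + 118) / 4 = 100 / 4 = 25
(The negative root is discarded since n must be a positive integer.)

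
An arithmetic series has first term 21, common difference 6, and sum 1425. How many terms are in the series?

Using S = n/2 × [2a + (n-1)d]
1425 = n/2 × [2(21) + (n-1)(6)]
1425 = n/2 × [42 + 6n - 6]
2850 = n × [36 + 6n]
6n² + (36)n - 2850 = 0
Discriminant: Δ = (36)² - 4(6)(-2850) = 1296 + 68400 = 69696
√Δ = 264
n = [-(36) + √Δ] / (2·6) = (-36 + 264) / 12 = 228 / 12 = 19
(The negative root is discarded since n must be a positive integer.)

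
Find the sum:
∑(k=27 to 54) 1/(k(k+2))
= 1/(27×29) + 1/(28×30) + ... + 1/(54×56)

Partial fractions: 1/(k(k+2)) = (1/2)[1/k - 1/(k+2)]
Telescoping leaves the first two and last two terms:
= (1/2)[1/27 + 1/28 - 1/55 - 1/56]
= 3053/166320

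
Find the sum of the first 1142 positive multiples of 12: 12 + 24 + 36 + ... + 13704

Factor out 12: = 12(1 + 2 + ... + 1142) = 12 × n(n+1)/2
= 12 × 1142×1143/2
= 12 × 652653
= 7831836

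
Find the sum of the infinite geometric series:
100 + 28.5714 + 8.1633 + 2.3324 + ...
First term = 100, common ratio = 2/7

For |r| < 1, S = a / (1 - r)
S = 100 / (1 - (2/7))
S = 100 / (5/7)
S = 140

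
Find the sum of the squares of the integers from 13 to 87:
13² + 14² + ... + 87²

Use ∑_{k=1}^{n} k² = n(n+1)(2n+1)/6, then subtract the first 12 terms.
∑_{k=1}^{87} k² = 87×88×175/6 = 223300
∑_{k=1}^{12} k² = 12×13×25/6 = 650
∑_{k=13}^{87} k² = 223300 - 650 = 222650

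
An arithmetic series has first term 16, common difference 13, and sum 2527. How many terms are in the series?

Using S = n/2 × [2a + (n-1)d]
2527 = n/2 × [2(16) + (n-1)(13)]
2527 = n/2 × [32 + 13n - 13]
5054 = n × [19 + 13n]
13n² + (19)n - 5054 = 0
Discriminant: Δ = (19)² - 4(13)(-5054) = 361 + 262808 = 263169
√Δ = 513
n = [-(19) + √Δ] / (2·13) = (-19 + 513) / 26 = 494 / 26 = 19
(The negative root is discarded since n must be a positive integer.)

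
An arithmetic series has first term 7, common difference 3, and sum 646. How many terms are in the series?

Using S = n/2 × [2a + (n-1)d]
646 = n/2 × [2(7) + (n-1)(3)]
646 = n/2 × [14 + 3n - 3]
1292 = n × [11 + 3n]
3n² + (11)n - 1292 = 0
Discriminant: Δ = (11)² - 4(3)(-1292) = 121 + 15504 = 15625
√Δ = 125
n = [-(11) + √Δ] / (2·3) = (-11 + 125) / 6 = 114 / 6 = 19
(The negative root is discarded since n must be a positive integer.)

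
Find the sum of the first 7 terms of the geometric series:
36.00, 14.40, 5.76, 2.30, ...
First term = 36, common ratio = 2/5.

Sₙ = a(1 - rⁿ) / (1 - r)
S_7 = 36(1 - (2/5)^7) / (1 - (2/5))
S_7 = 36(1 - (128/78125)) / (3/5)
S_7 = 935964/15625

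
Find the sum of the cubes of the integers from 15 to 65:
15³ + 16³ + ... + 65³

Use ∑_{k=1}^{n} k³ = [n(n+1)/2]², then subtract the first 14 terms.
∑_{k=1}^{65} k³ = [65×66/2]² = 2145² = 4601025
∑_{k=1}^{14} k³ = [14×15/2]² = 105² = 11025
∑_{k=15}^{65} k³ = 4601025 - 11025 = 4590000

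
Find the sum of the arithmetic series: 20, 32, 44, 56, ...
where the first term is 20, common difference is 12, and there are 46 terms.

Sₙ = n/2 × (first + last)
Last term = a + (n-1)d = 20 + (46-1)×12 = 560
S_46 = 46/2 × (20 + 560)
S_46 = 46/2 × 580 = 13340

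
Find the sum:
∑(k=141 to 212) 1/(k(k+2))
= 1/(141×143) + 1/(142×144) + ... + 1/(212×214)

Partial fractions: 1/(k(k+2)) = (1/2)[1/k - 1/(k+2)]
Telescoping leaves the first two and last two terms:
= (1/2)[1/141 + 1/142 - 1/213 - 1/214]
= 851/357059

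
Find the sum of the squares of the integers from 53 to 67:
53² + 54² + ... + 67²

Use ∑_{k=1}^{n} k² = n(n+1)(2n+1)/6, then subtract the first 52 terms.
∑_{k=1}^{67} k² = 67×68×135/6 = 102510
∑_{k=1}^{52} k² = 52×53×105/6 = 48230
∑_{k=53}^{67} k² = 102510 - 48230 = 54280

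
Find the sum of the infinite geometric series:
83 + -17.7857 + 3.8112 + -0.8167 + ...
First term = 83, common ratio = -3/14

For |r| < 1, S = a / (1 - r)
S = 83 / (1 - (-3/14))
S = 83 / (17/14)
S = 1162/17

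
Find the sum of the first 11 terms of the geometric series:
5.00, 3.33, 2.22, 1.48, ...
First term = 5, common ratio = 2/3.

Sₙ = a(1 - rⁿ) / (1 - r)
S_11 = 5(1 - (2/3)^11) / (1 - (2/3))
S_11 = 5(1 - (2048/177147)) / (1/3)
S_11 = 875495/59049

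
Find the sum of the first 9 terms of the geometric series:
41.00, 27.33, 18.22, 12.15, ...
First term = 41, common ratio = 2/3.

Sₙ = a(1 - rⁿ) / (1 - r)
S_9 = 41(1 - (2/3)^9) / (1 - (2/3))
S_9 = 41(1 - (512/19683)) / (1/3)
S_9 = 786011/6561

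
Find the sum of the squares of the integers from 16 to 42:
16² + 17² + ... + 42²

Use ∑_{k=1}^{n} k² = n(n+1)(2n+1)/6, then subtract the first 15 terms.
∑_{k=1}^{42} k² = 42×43×85/6 = 25585
∑_{k=1}^{15} k² = 15×16×31/6 = 1240
∑_{k=16}^{42} k² = 25585 - 1240 = 24345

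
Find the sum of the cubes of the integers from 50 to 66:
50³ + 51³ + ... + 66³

Use ∑_{k=1}^{n} k³ = [n(n+1)/2]², then subtract the first 49 terms.
∑_{k=1}^{66} k³ = [66×67/2]² = 2211² = 4888521
∑_{k=1}^{49} k³ = [49×50/2]² = 1225² = 1500625
∑_{k=50}^{66} k³ = 4888521 - 1500625 = 3387896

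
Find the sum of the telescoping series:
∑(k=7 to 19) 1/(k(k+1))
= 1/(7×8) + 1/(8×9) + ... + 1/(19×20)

Partial fractions: 1/(k(k+1)) = 1/k - 1/(k+1)
The series telescopes:
= (1/7 - 1/8) + (1/8 - 1/9) + ... + (1/19 - 1/20)
= 1/7 - 1/20
= 13/140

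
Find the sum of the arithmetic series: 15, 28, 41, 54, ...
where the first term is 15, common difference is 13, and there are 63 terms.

Sₙ = n/2 × (first + last)
Last term = a + (n-1)d = 15 + (63-1)×13 = 821
S_63 = 63/2 × (15 + 821)
S_63 = 63/2 × 836 = 26334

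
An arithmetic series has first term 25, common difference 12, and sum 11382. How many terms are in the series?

Using S = n/2 × [2a + (n-1)d]
11382 = n/2 × [2(25) + (n-1)(12)]
11382 = n/2 × [50 + 12n - 12]
22764 = n × [38 + 12n]
12n² + (38)n - 22764 = 0
Discriminant: Δ = (38)² - 4(12)(-22764) = 1444 + 1092672 = 1094116
√Δ = 1046
n = [-(38) + √Δ] / (2·12) = (-38 + 1046) / 24 = 1008 / 24 = 42
(The negative root is discarded since n must be a positive integer.)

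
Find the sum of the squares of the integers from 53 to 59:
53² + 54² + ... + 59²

Use ∑_{k=1}^{n} k² = n(n+1)(2n+1)/6, then subtract the first 52 terms.
∑_{k=1}^{59} k² = 59×60×119/6 = 70210
∑_{k=1}^{52} k² = 52×53×105/6 = 48230
∑_{k=53}^{59} k² = 70210 - 48230 = 21980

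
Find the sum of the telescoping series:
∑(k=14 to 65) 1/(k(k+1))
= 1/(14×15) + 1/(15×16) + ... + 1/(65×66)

Partial fractions: 1/(k(k+1)) = 1/k - 1/(k+1)
The series telescopes:
= (1/14 - 1/15) + (1/15 - 1/16) + ... + (1/65 - 1/66)
= 1/14 - 1/66
= 13/231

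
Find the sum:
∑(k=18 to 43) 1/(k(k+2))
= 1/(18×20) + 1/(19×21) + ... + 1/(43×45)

Partial fractions: 1/(k(k+2)) = (1/2)[1/k - 1/(k+2)]
Telescoping leaves the first two and last two terms:
= (1/2)[1/18 + 1/19 - 1/44 - 1/45]
= 793/25080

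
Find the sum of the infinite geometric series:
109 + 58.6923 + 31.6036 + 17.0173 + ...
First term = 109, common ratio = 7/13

For |r| < 1, S = a / (1 - r)
S = 109 / (1 - (7/13))
S = 109 / (6/13)
S = 1417/6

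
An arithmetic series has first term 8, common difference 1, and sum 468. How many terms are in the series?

Using S = n/2 × [2a + (n-1)d]
468 = n/2 × [2(8) + (n-1)(1)]
468 = n/2 × [16 + 1n - 1]
936 = n × [15 + 1n]
1n² + (15)n - 936 = 0
Discriminant: Δ = (15)² - 4(1)(-936) = 225 + 3744 = 3969
√Δ = 63
n = [-(15) + √Δ] / (2·1) = (-15 + 63) / 2 = 48 / 2 = 24
(The negative root is discarded since n must be a positive integer.)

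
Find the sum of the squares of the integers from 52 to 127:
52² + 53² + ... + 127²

Use ∑_{k=1}^{n} k² = n(n+1)(2n+1)/6, then subtract the first 51 terms.
∑_{k=1}^{127} k² = 127×128×255/6 = 690880
∑_{k=1}^{51} k² = 51×52×103/6 = 45526
∑_{k=52}^{127} k² = 690880 - 45526 = 645354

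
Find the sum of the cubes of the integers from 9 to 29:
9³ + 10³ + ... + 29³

Use ∑_{k=1}^{n} k³ = [n(n+1)/2]², then subtract the first 8 terms.
∑_{k=1}^{29} k³ = [29×30/2]² = 435² = 189225
∑_{k=1}^{8} k³ = [8×9/2]² = 36² = 1296
∑_{k=9}^{29} k³ = 189225 - 1296 = 187929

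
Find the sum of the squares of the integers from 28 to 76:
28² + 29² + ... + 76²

Use ∑_{k=1}^{n} k² = n(n+1)(2n+1)/6, then subtract the first 27 terms.
∑_{k=1}^{76} k² = 76×77×153/6 = 149226
∑_{k=1}^{27} k² = 27×28×55/6 = 6930
∑_{k=28}^{76} k² = 149226 - 6930 = 142296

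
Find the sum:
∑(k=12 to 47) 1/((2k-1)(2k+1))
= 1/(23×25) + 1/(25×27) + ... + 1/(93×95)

Partial fractions: 1/((2k-1)(2k+1)) = (1/2)[1/(2k-1) - 1/(2k+1)]
The series telescopes:
= (1/2)[1/23 - 1/95]
= 36/2185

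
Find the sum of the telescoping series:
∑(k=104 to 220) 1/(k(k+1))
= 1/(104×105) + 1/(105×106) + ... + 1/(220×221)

Partial fractions: 1/(k(k+1)) = 1/k - 1/(k+1)
The series telescopes:
= (1/104 - 1/105) + (1/105 - 1/106) + ... + (1/220 - 1/221)
= 1/104 - 1/221
= 9/1768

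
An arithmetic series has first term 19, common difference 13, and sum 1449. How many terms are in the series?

Using S = n/2 × [2a + (n-1)d]
1449 = n/2 × [2(19) + (n-1)(13)]
1449 = n/2 × [38 + 13n - 13]
2898 = n × [25 + 13n]
13n² + (25)n - 2898 = 0
Discriminant: Δ = (25)² - 4(13)(-2898) = 625 + 150696 = 151321
√Δ = 389
n = [-(25) + √Δ] / (2·13) = (-25 + 389) / 26 = 364 / 26 = 14
(The negative root is discarded since n must be a positive integer.)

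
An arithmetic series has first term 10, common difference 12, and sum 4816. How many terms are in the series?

Using S = n/2 × [2a + (n-1)d]
4816 = n/2 × [2(10) + (n-1)(12)]
4816 = n/2 × [20 + 12n - 12]
9632 = n × [8 + 12n]
12n² + (8)n - 9632 = 0
Discriminant: Δ = (8)² - 4(12)(-9632) = 64 + 462336 = 462400
√Δ = 680
n = [-(8) + √Δ] / (2·12) = (-8 + 680) / 24 = 672 / 24 = 28
(The negative root is discarded since n must be a positive integer.)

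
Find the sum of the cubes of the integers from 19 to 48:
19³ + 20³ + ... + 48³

Use ∑_{k=1}^{n} k³ = [n(n+1)/2]², then subtract the first 18 terms.
∑_{k=1}^{48} k³ = [48×49/2]² = 1176² = 1382976
∑_{k=1}^{18} k³ = [18×19/2]² = 171² = 29241
∑_{k=19}^{48} k³ = 1382976 - 29241 = 1353735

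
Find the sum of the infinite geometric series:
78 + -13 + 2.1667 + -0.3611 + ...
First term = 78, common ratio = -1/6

For |r| < 1, S = a / (1 - r)
S = 78 / (1 - (-1/6))
S = 78 / (7/6)
S = 468/7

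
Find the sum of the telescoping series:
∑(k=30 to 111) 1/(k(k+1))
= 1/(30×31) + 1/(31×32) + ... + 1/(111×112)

Partial fractions: 1/(k(k+1)) = 1/k - 1/(k+1)
The series telescopes:
= (1/30 - 1/31) + (1/31 - 1/32) + ... + (1/111 - 1/112)
= 1/30 - 1/112
= 41/1680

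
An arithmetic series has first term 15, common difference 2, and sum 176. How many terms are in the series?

Using S = n/2 × [2a + (n-1)d]
176 = n/2 × [2(15) + (n-1)(2)]
176 = n/2 × [30 + 2n - 2]
352 = n × [28 + 2n]
2n² + (28)n - 352 = 0
Discriminant: Δ = (28)² - 4(2)(-352) = 784 + 2816 = 3600
√Δ = 60
n = [-(28) + √Δ] / (2·2) = (-28 + 60) / 4 = 32 / 4 = 8
(The negative root is discarded since n must be a positive integer.)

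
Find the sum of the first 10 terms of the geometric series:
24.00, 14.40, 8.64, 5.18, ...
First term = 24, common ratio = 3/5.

Sₙ = a(1 - rⁿ) / (1 - r)
S_10 = 24(1 - (3/5)^10) / (1 - (3/5))
S_10 = 24(1 - (59049/9765625)) / (2/5)
S_10 = 116478912/1953125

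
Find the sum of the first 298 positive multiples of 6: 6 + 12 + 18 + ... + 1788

Factor out 6: = 6(1 + 2 + ... + 298) = 6 × n(n+1)/2
= 6 × 298×299/2
= 6 × 44551
= 267306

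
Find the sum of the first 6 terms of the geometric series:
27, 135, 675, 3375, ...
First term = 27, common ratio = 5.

Sₙ = a(1 - rⁿ) / (1 - r)
S_6 = 27(1 - 5^6) / (1 - 5)
S_6 = 27(1 - 15625) / (-4)
S_6 = 105462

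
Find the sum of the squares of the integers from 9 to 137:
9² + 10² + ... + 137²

Use ∑_{k=1}^{n} k² = n(n+1)(2n+1)/6, then subtract the first 8 terms.
∑_{k=1}^{137} k² = 137×138×275/6 = 866525
∑_{k=1}^{8} k² = 8×9×17/6 = 204
∑_{k=9}^{137} k² = 866525 - 204 = 866321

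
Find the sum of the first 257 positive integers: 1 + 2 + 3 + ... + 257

Formula: ∑k = n(n+1)/2
= 257×258/2
= 66306/2
= 33153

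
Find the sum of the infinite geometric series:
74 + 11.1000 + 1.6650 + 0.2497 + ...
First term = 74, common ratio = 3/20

For |r| < 1, S = a / (1 - r)
S = 74 / (1 - (3/20))
S = 74 / (17/20)
S = 1480/17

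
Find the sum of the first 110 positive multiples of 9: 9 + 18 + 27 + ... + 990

Factor out 9: = 9(1 + 2 + ... + 110) = 9 × n(n+1)/2
= 9 × 110×111/2
= 9 × 6105
= 54945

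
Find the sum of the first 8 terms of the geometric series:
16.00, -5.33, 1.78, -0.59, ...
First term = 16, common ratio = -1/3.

Sₙ = a(1 - rⁿ) / (1 - r)
S_8 = 16(1 - (-1/3)^8) / (1 - (-1/3))
S_8 = 16(1 - (1/6561)) / (4/3)
S_8 = 26240/2187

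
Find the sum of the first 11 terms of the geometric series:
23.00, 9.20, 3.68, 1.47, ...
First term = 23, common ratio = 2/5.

Sₙ = a(1 - rⁿ) / (1 - r)
S_11 = 23(1 - (2/5)^11) / (1 - (2/5))
S_11 = 23(1 - (2048/48828125)) / (3/5)
S_11 = 374333257/9765625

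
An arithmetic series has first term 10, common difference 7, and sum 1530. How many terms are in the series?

Using S = n/2 × [2a + (n-1)d]
1530 = n/2 × [2(10) + (n-1)(7)]
1530 = n/2 × [20 + 7n - 7]
3060 = n × [13 + 7n]
7n² + (13)n - 3060 = 0
Discriminant: Δ = (13)² - 4(7)(-3060) = 169 + 85680 = 85849
√Δ = 293
n = [-(13) + √Δ] / (2·7) = (-13 + 293) / 14 = 280 / 14 = 20
(The negative root is discarded since n must be a positive integer.)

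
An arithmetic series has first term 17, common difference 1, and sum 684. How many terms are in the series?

Using S = n/2 × [2a + (n-1)d]
684 = n/2 × [2(17) + (n-1)(1)]
684 = n/2 × [34 + 1n - 1]
1368 = n × [33 + 1n]
1n² + (33)n - 1368 = 0
Discriminant: Δ = (33)² - 4(1)(-1368) = 1089 + 5472 = 6561
√Δ = 81
n = [-(33) + √Δ] / (2·1) = (-33 + 81) / 2 = 48 / 2 = 24
(The negative root is discarded since n must be a positive integer.)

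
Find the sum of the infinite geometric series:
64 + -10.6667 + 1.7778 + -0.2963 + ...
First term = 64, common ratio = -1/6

For |r| < 1, S = a / (1 - r)
S = 64 / (1 - (-1/6))
S = 64 / (7/6)
S = 384/7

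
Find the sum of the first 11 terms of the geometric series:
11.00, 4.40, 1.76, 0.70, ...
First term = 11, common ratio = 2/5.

Sₙ = a(1 - rⁿ) / (1 - r)
S_11 = 11(1 - (2/5)^11) / (1 - (2/5))
S_11 = 11(1 - (2048/48828125)) / (3/5)
S_11 = 179028949/9765625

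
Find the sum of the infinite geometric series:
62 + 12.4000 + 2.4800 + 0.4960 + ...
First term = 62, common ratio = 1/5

For |r| < 1, S = a / (1 - r)
S = 62 / (1 - (1/5))
S = 62 / (4/5)
S = 155/2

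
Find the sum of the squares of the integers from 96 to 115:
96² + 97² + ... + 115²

Use ∑_{k=1}^{n} k² = n(n+1)(2n+1)/6, then subtract the first 95 terms.
∑_{k=1}^{115} k² = 115×116×231/6 = 513590
∑_{k=1}^{95} k² = 95×96×191/6 = 290320
∑_{k=96}^{115} k² = 513590 - 290320 = 223270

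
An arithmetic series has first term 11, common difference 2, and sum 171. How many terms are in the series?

Using S = n/2 × [2a + (n-1)d]
171 = n/2 × [2(11) + (n-1)(2)]
171 = n/2 × [22 + 2n - 2]
342 = n × [20 + 2n]
2n² + (20)n - 342 = 0
Discriminant: Δ = (20)² - 4(2)(-342) = 400 + 2736 = 3136
√Δ = 56
n = [-(20) + √Δ] / (2·2) = (-20 + 56) / 4 = 36 / 4 = 9
(The negative root is discarded since n must be a positive integer.)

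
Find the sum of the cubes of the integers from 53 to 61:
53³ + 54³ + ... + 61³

Use ∑_{k=1}^{n} k³ = [n(n+1)/2]², then subtract the first 52 terms.
∑_{k=1}^{61} k³ = [61×62/2]² = 1891² = 3575881
∑_{k=1}^{52} k³ = [52×53/2]² = 1378² = 1898884
∑_{k=53}^{61} k³ = 3575881 - 1898884 = 1676997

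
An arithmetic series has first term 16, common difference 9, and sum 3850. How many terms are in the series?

Using S = n/2 × [2a + (n-1)d]
3850 = n/2 × [2(16) + (n-1)(9)]
3850 = n/2 × [32 + 9n - 9]
7700 = n × [23 + 9n]
9n² + (23)n - 7700 = 0
Discriminant: Δ = (23)² - 4(9)(-7700) = 529 + 277200 = 277729
√Δ = 527
n = [-(23) + √Δ] / (2·9) = (-23 + 527) / 18 = 504 / 18 = 28
(The negative root is discarded since n must be a positive integer.)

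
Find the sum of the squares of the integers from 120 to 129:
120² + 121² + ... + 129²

Use ∑_{k=1}^{n} k² = n(n+1)(2n+1)/6, then subtract the first 119 terms.
∑_{k=1}^{129} k² = 129×130×259/6 = 723905
∑_{k=1}^{119} k² = 119×120×239/6 = 568820
∑_{k=120}^{129} k² = 723905 - 568820 = 155085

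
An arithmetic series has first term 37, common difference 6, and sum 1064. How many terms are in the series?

Using S = n/2 × [2a + (n-1)d]
1064 = n/2 × [2(37) + (n-1)(6)]
1064 = n/2 × [74 + 6n - 6]
2128 = n × [68 + 6n]
6n² + (68)n - 2128 = 0
Discriminant: Δ = (68)² - 4(6)(-2128) = 4624 + 51072 = 55696
√Δ = 236
n = [-(68) + √Δ] / (2·6) = (-68 + 236) / 12 = 168 / 12 = 14
(The negative root is discarded since n must be a positive integer.)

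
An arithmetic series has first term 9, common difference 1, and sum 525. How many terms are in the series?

Using S = n/2 × [2a + (n-1)d]
525 = n/2 × [2(9) + (n-1)(1)]
525 = n/2 × [18 + 1n - 1]
1050 = n × [17 + 1n]
1n² + (17)n - 1050 = 0
Discriminant: Δ = (17)² - 4(1)(-1050) = 289 + 4200 = 4489
√Δ = 67
n = [-(17) + √Δ] / (2·1) = (-17 + 67) / 2 = 50 / 2 = 25
(The negative root is discarded since n must be a positive integer.)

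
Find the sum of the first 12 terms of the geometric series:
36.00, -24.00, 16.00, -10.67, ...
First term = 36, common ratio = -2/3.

Sₙ = a(1 - rⁿ) / (1 - r)
S_12 = 36(1 - (-2/3)^12) / (1 - (-2/3))
S_12 = 36(1 - (4096/531441)) / (5/3)
S_12 = 421876/19683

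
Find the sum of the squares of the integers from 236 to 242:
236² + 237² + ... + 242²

Use ∑_{k=1}^{n} k² = n(n+1)(2n+1)/6, then subtract the first 235 terms.
∑_{k=1}^{242} k² = 242×243×485/6 = 4753485
∑_{k=1}^{235} k² = 235×236×471/6 = 4353610
∑_{k=236}^{242} k² = 4753485 - 4353610 = 399875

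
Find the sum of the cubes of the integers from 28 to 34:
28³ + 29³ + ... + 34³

Use ∑_{k=1}^{n} k³ = [n(n+1)/2]², then subtract the first 27 terms.
∑_{k=1}^{34} k³ = [34×35/2]² = 595² = 354025
∑_{k=1}^{27} k³ = [27×28/2]² = 378² = 142884
∑_{k=28}^{34} k³ = 354025 - 142884 = 211141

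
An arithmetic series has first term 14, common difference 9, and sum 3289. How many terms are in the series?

Using S = n/2 × [2a + (n-1)d]
3289 = n/2 × [2(14) + (n-1)(9)]
3289 = n/2 × [28 + 9n - 9]
6578 = n × [19 + 9n]
9n² + (19)n - 6578 = 0
Discriminant: Δ = (19)² - 4(9)(-6578) = 361 + 236808 = 237169
√Δ = 487
n = [-(19) + √Δ] / (2·9) = (-19 + 487) / 18 = 468 / 18 = 26
(The negative root is discarded since n must be a positive integer.)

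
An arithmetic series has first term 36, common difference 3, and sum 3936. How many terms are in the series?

Using S = n/2 × [2a + (n-1)d]
3936 = n/2 × [2(36) + (n-1)(3)]
3936 = n/2 × [72 + 3n - 3]
7872 = n × [69 + 3n]
3n² + (69)n - 7872 = 0
Discriminant: Δ = (69)² - 4(3)(-7872) = 4761 + 94464 = 99225
√Δ = 315
n = [-(69) + √Δ] / (2·3) = (-69 + 315) / 6 = 246 / 6 = 41
(The negative root is discarded since n must be a positive integer.)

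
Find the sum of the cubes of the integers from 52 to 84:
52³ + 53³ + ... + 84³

Use ∑_{k=1}^{n} k³ = [n(n+1)/2]², then subtract the first 51 terms.
∑_{k=1}^{84} k³ = [84×85/2]² = 3570² = 12744900
∑_{k=1}^{51} k³ = [51×52/2]² = 1326² = 1758276
∑_{k=52}^{84} k³ = 12744900 - 1758276 = 10986624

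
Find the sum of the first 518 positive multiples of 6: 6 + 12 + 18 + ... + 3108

Factor out 6: = 6(1 + 2 + ... + 518) = 6 × n(n+1)/2
= 6 × 518×519/2
= 6 × 134421
= 806526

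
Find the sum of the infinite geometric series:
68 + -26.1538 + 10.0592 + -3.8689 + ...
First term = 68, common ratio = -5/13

For |r| < 1, S = a / (1 - r)
S = 68 / (1 - (-5/13))
S = 68 / (18/13)
S = 442/9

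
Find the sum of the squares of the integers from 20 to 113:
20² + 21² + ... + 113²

Use ∑_{k=1}^{n} k² = n(n+1)(2n+1)/6, then subtract the first 19 terms.
∑_{k=1}^{113} k² = 113×114×227/6 = 487369
∑_{k=1}^{19} k² = 19×20×39/6 = 2470
∑_{k=20}^{113} k² = 487369 - 2470 = 484899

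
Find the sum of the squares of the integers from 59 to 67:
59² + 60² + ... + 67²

Use ∑_{k=1}^{n} k² = n(n+1)(2n+1)/6, then subtract the first 58 terms.
∑_{k=1}^{67} k² = 67×68×135/6 = 102510
∑_{k=1}^{58} k² = 58×59×117/6 = 66729
∑_{k=59}^{67} k² = 102510 - 66729 = 35781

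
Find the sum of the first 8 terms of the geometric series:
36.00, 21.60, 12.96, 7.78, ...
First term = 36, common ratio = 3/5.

Sₙ = a(1 - rⁿ) / (1 - r)
S_8 = 36(1 - (3/5)^8) / (1 - (3/5))
S_8 = 36(1 - (6561/390625)) / (2/5)
S_8 = 6913152/78125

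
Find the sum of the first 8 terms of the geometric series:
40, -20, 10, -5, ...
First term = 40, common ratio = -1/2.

Sₙ = a(1 - rⁿ) / (1 - r)
S_8 = 40(1 - (-1/2)^8) / (1 - (-1/2))
S_8 = 40(1 - (1/256)) / (3/2)
S_8 = 425/16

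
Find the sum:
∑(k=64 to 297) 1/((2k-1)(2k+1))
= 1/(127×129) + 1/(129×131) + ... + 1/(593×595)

Partial fractions: 1/((2k-1)(2k+1)) = (1/2)[1/(2k-1) - 1/(2k+1)]
The series telescopes:
= (1/2)[1/127 - 1/595]
= 234/75565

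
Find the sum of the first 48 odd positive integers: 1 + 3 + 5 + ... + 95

Sum of first n odd numbers = n²
= 48²
= 2304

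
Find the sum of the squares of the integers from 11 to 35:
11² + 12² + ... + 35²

Use ∑_{k=1}^{n} k² = n(n+1)(2n+1)/6, then subtract the first 10 terms.
∑_{k=1}^{35} k² = 35×36×71/6 = 14910
∑_{k=1}^{10} k² = 10×11×21/6 = 385
∑_{k=11}^{35} k² = 14910 - 385 = 14525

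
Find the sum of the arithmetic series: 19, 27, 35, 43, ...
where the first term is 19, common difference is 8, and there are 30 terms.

Sₙ = n/2 × (first + last)
Last term = a + (n-1)d = 19 + (30-1)×8 = 251
S_30 = 30/2 × (19 + 251)
S_30 = 30/2 × 270 = 4050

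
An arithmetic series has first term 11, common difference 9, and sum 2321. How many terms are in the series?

Using S = n/2 × [2a + (n-1)d]
2321 = n/2 × [2(11) + (n-1)(9)]
2321 = n/2 × [22 + 9n - 9]
4642 = n × [13 + 9n]
9n² + (13)n - 4642 = 0
Discriminant: Δ = (13)² - 4(9)(-4642) = 169 + 167112 = 167281
√Δ = 409
n = [-(13) + √Δ] / (2·9) = (-13 + 409) / 18 = 396 / 18 = 22
(The negative root is discarded since n must be a positive integer.)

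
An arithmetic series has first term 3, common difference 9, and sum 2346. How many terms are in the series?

Using S = n/2 × [2a + (n-1)d]
2346 = n/2 × [2(3) + (n-1)(9)]
2346 = n/2 × [6 + 9n - 9]
4692 = n × [-3 + 9n]
9n² + (-3)n - 4692 = 0
Discriminant: Δ = (-3)² - 4(9)(-4692) = 9 + 168912 = 168921
√Δ = 411
n = [-(-3) + √Δ] / (2·9) = (3 + 411) / 18 = 414 / 18 = 23
(The negative root is discarded since n must be a positive integer.)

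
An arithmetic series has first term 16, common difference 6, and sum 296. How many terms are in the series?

Using S = n/2 × [2a + (n-1)d]
296 = n/2 × [2(16) + (n-1)(6)]
296 = n/2 × [32 + 6n - 6]
592 = n × [26 + 6n]
6n² + (26)n - 592 = 0
Discriminant: Δ = (26)² - 4(6)(-592) = 676 + 14208 = 14884
√Δ = 122
n = [-(26) + √Δ] / (2·6) = (-26 + 122) / 12 = 96 / 12 = 8
(The negative root is discarded since n must be a positive integer.)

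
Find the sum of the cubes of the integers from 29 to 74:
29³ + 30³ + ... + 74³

Use ∑_{k=1}^{n} k³ = [n(n+1)/2]², then subtract the first 28 terms.
∑_{k=1}^{74} k³ = [74×75/2]² = 2775² = 7700625
∑_{k=1}^{28} k³ = [28×29/2]² = 406² = 164836
∑_{k=29}^{74} k³ = 7700625 - 164836 = 7535789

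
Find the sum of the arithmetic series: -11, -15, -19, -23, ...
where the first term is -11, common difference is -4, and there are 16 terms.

Sₙ = n/2 × (first + last)
Last term = a + (n-1)d = -11 + (16-1)×(-4) = -71
S_16 = 16/2 × (-11 + (-71))
S_16 = 16/2 × (-82) = -656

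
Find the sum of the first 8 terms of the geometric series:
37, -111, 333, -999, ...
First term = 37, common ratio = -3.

Sₙ = a(1 - rⁿ) / (1 - r)
S_8 = 37(1 - (-3)^8) / (1 - (-3))
S_8 = 37(1 - 6561) / (4)
S_8 = -60680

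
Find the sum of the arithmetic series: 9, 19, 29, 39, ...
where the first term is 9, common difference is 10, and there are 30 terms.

Sₙ = n/2 × (first + last)
Last term = a + (n-1)d = 9 + (30-1)×10 = 299
S_30 = 30/2 × (9 + 299)
S_30 = 30/2 × 308 = 4620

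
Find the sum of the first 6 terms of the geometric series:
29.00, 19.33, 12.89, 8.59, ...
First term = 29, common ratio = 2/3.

Sₙ = a(1 - rⁿ) / (1 - r)
S_6 = 29(1 - (2/3)^6) / (1 - (2/3))
S_6 = 29(1 - (64/729)) / (1/3)
S_6 = 19285/243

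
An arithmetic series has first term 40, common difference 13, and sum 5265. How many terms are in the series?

Using S = n/2 × [2a + (n-1)d]
5265 = n/2 × [2(40) + (n-1)(13)]
5265 = n/2 × [80 + 13n - 13]
10530 = n × [67 + 13n]
13n² + (67)n - 10530 = 0
Discriminant: Δ = (67)² - 4(13)(-10530) = 4489 + 547560 = 552049
√Δ = 743
n = [-(67) + √Δ] / (2·13) = (-67 + 743) / 26 = 676 / 26 = 26
(The negative root is discarded since n must be a positive integer.)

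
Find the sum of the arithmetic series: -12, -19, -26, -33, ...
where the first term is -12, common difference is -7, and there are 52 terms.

Sₙ = n/2 × (first + last)
Last term = a + (n-1)d = -12 + (52-1)×(-7) = -369
S_52 = 52/2 × (-12 + (-369))
S_52 = 52/2 × (-381) = -9906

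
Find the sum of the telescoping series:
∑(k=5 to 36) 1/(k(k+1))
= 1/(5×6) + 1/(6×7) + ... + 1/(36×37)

Partial fractions: 1/(k(k+1)) = 1/k - 1/(k+1)
The series telescopes:
= (1/5 - 1/6) + (1/6 - 1/7) + ... + (1/36 - 1/37)
= 1/5 - 1/37
= 32/185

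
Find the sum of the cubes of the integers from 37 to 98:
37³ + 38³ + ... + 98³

Use ∑_{k=1}^{n} k³ = [n(n+1)/2]², then subtract the first 36 terms.
∑_{k=1}^{98} k³ = [98×99/2]² = 4851² = 23532201
∑_{k=1}^{36} k³ = [36×37/2]² = 666² = 443556
∑_{k=37}^{98} k³ = 23532201 - 443556 = 23088645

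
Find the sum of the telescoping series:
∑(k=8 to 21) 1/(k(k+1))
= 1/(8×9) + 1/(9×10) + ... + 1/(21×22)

Partial fractions: 1/(k(k+1)) = 1/k - 1/(k+1)
The series telescopes:
= (1/8 - 1/9) + (1/9 - 1/10) + ... + (1/21 - 1/22)
= 1/8 - 1/22
= 7/88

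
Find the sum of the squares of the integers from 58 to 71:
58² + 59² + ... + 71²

Use ∑_{k=1}^{n} k² = n(n+1)(2n+1)/6, then subtract the first 57 terms.
∑_{k=1}^{71} k² = 71×72×143/6 = 121836
∑_{k=1}^{57} k² = 57×58×115/6 = 63365
∑_{k=58}^{71} k² = 121836 - 63365 = 58471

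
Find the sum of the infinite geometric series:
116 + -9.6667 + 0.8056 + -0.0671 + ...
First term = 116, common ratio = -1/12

For |r| < 1, S = a / (1 - r)
S = 116 / (1 - (-1/12))
S = 116 / (13/12)
S = 1392/13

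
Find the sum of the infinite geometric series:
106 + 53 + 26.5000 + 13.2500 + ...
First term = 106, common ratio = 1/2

For |r| < 1, S = a / (1 - r)
S = 106 / (1 - (1/2))
S = 106 / (1/2)
S = 212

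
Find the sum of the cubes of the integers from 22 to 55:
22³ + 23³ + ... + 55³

Use ∑_{k=1}^{n} k³ = [n(n+1)/2]², then subtract the first 21 terms.
∑_{k=1}^{55} k³ = [55×56/2]² = 1540² = 2371600
∑_{k=1}^{21} k³ = [21×22/2]² = 231² = 53361
∑_{k=22}^{55} k³ = 2371600 - 53361 = 2318239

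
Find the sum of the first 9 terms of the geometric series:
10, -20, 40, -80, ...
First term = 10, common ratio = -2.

Sₙ = a(1 - rⁿ) / (1 - r)
S_9 = 10(1 - (-2)^9) / (1 - (-2))
S_9 = 10(1 - (-512)) / (3)
S_9 = 1710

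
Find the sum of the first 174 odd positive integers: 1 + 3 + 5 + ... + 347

Sum of first n odd numbers = n²
= 174²
= 30276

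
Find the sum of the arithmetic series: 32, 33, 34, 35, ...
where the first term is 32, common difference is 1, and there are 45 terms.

Sₙ = n/2 × (first + last)
Last term = a + (n-1)d = 32 + (45-1)×1 = 76
S_45 = 45/2 × (32 + 76)
S_45 = 45/2 × 108 = 2430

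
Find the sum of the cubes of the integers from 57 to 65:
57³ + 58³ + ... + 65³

Use ∑_{k=1}^{n} k³ = [n(n+1)/2]², then subtract the first 56 terms.
∑_{k=1}^{65} k³ = [65×66/2]² = 2145² = 4601025
∑_{k=1}^{56} k³ = [56×57/2]² = 1596² = 2547216
∑_{k=57}^{65} k³ = 4601025 - 2547216 = 2053809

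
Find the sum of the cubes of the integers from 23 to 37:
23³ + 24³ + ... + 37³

Use ∑_{k=1}^{n} k³ = [n(n+1)/2]², then subtract the first 22 terms.
∑_{k=1}^{37} k³ = [37×38/2]² = 703² = 494209
∑_{k=1}^{22} k³ = [22×23/2]² = 253² = 64009
∑_{k=23}^{37} k³ = 494209 - 64009 = 430200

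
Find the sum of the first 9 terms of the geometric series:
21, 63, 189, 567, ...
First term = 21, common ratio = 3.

Sₙ = a(1 - rⁿ) / (1 - r)
S_9 = 21(1 - 3^9) / (1 - 3)
S_9 = 21(1 - 19683) / (-2)
S_9 = 206661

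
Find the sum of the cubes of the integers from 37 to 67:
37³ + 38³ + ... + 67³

Use ∑_{k=1}^{n} k³ = [n(n+1)/2]², then subtract the first 36 terms.
∑_{k=1}^{67} k³ = [67×68/2]² = 2278² = 5189284
∑_{k=1}^{36} k³ = [36×37/2]² = 666² = 443556
∑_{k=37}^{67} k³ = 5189284 - 443556 = 4745728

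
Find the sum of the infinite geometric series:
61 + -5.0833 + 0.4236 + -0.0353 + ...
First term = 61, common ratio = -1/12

For |r| < 1, S = a / (1 - r)
S = 61 / (1 - (-1/12))
S = 61 / (13/12)
S = 732/13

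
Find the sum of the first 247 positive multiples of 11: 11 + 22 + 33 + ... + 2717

Factor out 11: = 11(1 + 2 + ... + 247) = 11 × n(n+1)/2
= 11 × 247×248/2
= 11 × 30628
= 336908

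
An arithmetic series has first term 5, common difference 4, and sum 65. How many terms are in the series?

Using S = n/2 × [2a + (n-1)d]
65 = n/2 × [2(5) + (n-1)(4)]
65 = n/2 × [10 + 4n - 4]
130 = n × [6 + 4n]
4n² + (6)n - 130 = 0
Discriminant: Δ = (6)² - 4(4)(-130) = 36 + 2080 = 2116
√Δ = 46
n = [-(6) + √Δ] / (2·4) = (-6 + 46) / 8 = 40 / 8 = 5
(The negative root is discarded since n must be a positive integer.)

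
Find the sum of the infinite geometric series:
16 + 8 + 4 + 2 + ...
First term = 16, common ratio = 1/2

For |r| < 1, S = a / (1 - r)
S = 16 / (1 - (1/2))
S = 16 / (1/2)
S = 32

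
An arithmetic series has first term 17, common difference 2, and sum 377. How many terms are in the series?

Using S = n/2 × [2a + (n-1)d]
377 = n/2 × [2(17) + (n-1)(2)]
377 = n/2 × [34 + 2n - 2]
754 = n × [32 + 2n]
2n² + (32)n - 754 = 0
Discriminant: Δ = (32)² - 4(2)(-754) = 1024 + 6032 = 7056
√Δ = 84
n = [-(32) + √Δ] / (2·2) = (-32 + 84) / 4 = 52 / 4 = 13
(The negative root is discarded since n must be a positive integer.)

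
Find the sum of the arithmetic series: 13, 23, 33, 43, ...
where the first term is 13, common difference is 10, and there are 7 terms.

Sₙ = n/2 × (first + last)
Last term = a + (n-1)d = 13 + (7-1)×10 = 73
S_7 = 7/2 × (13 + 73)
S_7 = 7/2 × 86 = 301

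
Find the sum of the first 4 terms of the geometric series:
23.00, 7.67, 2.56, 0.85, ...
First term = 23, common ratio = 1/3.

Sₙ = a(1 - rⁿ) / (1 - r)
S_4 = 23(1 - (1/3)^4) / (1 - (1/3))
S_4 = 23(1 - (1/81)) / (2/3)
S_4 = 920/27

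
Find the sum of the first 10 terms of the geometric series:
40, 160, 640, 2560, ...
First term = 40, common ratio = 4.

Sₙ = a(1 - rⁿ) / (1 - r)
S_10 = 40(1 - 4^10) / (1 - 4)
S_10 = 40(1 - 1048576) / (-3)
S_10 = 13981000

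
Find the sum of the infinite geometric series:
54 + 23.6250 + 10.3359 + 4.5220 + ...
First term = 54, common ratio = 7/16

For |r| < 1, S = a / (1 - r)
S = 54 / (1 - (7/16))
S = 54 / (9/16)
S = 96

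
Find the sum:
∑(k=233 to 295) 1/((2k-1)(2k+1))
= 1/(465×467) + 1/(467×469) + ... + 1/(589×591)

Partial fractions: 1/((2k-1)(2k+1)) = (1/2)[1/(2k-1) - 1/(2k+1)]
The series telescopes:
= (1/2)[1/465 - 1/591]
= 7/30535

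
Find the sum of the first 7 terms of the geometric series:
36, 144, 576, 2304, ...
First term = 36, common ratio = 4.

Sₙ = a(1 - rⁿ) / (1 - r)
S_7 = 36(1 - 4^7) / (1 - 4)
S_7 = 36(1 - 16384) / (-3)
S_7 = 196596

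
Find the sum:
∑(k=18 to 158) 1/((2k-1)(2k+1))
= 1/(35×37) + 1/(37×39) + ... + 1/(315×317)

Partial fractions: 1/((2k-1)(2k+1)) = (1/2)[1/(2k-1) - 1/(2k+1)]
The series telescopes:
= (1/2)[1/35 - 1/317]
= 141/11095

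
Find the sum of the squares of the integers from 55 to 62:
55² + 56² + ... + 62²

Use ∑_{k=1}^{n} k² = n(n+1)(2n+1)/6, then subtract the first 54 terms.
∑_{k=1}^{62} k² = 62×63×125/6 = 81375
∑_{k=1}^{54} k² = 54×55×109/6 = 53955
∑_{k=55}^{62} k² = 81375 - 53955 = 27420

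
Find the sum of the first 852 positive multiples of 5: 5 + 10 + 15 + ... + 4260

Factor out 5: = 5(1 + 2 + ... + 852) = 5 × n(n+1)/2
= 5 × 852×853/2
= 5 × 363378
= 1816890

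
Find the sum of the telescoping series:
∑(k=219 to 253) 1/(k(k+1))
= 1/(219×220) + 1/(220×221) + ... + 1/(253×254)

Partial fractions: 1/(k(k+1)) = 1/k - 1/(k+1)
The series telescopes:
= (1/219 - 1/220) + (1/220 - 1/221) + ... + (1/253 - 1/254)
= 1/219 - 1/254
= 35/55626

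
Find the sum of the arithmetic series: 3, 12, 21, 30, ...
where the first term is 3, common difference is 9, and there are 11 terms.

Sₙ = n/2 × (first + last)
Last term = a + (n-1)d = 3 + (11-1)×9 = 93
S_11 = 11/2 × (3 + 93)
S_11 = 11/2 × 96 = 528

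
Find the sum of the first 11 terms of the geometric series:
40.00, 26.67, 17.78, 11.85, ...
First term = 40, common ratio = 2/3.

Sₙ = a(1 - rⁿ) / (1 - r)
S_11 = 40(1 - (2/3)^11) / (1 - (2/3))
S_11 = 40(1 - (2048/177147)) / (1/3)
S_11 = 7003960/59049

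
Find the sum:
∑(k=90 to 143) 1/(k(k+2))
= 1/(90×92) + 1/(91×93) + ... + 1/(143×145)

Partial fractions: 1/(k(k+2)) = (1/2)[1/k - 1/(k+2)]
Telescoping leaves the first two and last two terms:
= (1/2)[1/90 + 1/91 - 1/144 - 1/145]
= 5231/1266720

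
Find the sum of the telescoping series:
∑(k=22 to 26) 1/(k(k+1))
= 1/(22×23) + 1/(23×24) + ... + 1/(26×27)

Partial fractions: 1/(k(k+1)) = 1/k - 1/(k+1)
The series telescopes:
= (1/22 - 1/23) + (1/23 - 1/24) + ... + (1/26 - 1/27)
= 1/22 - 1/27
= 5/594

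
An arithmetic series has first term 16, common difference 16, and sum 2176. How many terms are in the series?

Using S = n/2 × [2a + (n-1)d]
2176 = n/2 × [2(16) + (n-1)(16)]
2176 = n/2 × [32 + 16n - 16]
4352 = n × [16 + 16n]
16n² + (16)n - 4352 = 0
Discriminant: Δ = (16)² - 4(16)(-4352) = 256 + 278528 = 278784
√Δ = 528
n = [-(16) + √Δ] / (2·16) = (-16 + 528) / 32 = 512 / 32 = 16
(The negative root is discarded since n must be a positive integer.)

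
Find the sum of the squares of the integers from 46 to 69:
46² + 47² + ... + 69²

Use ∑_{k=1}^{n} k² = n(n+1)(2n+1)/6, then subtract the first 45 terms.
∑_{k=1}^{69} k² = 69×70×139/6 = 111895
∑_{k=1}^{45} k² = 45×46×91/6 = 31395
∑_{k=46}^{69} k² = 111895 - 31395 = 80500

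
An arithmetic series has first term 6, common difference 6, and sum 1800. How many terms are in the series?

Using S = n/2 × [2a + (n-1)d]
1800 = n/2 × [2(6) + (n-1)(6)]
1800 = n/2 × [12 + 6n - 6]
3600 = n × [6 + 6n]
6n² + (6)n - 3600 = 0
Discriminant: Δ = (6)² - 4(6)(-3600) = 36 + 86400 = 86436
√Δ = 294
n = [-(6) + √Δ] / (2·6) = (-6 + 294) / 12 = 288 / 12 = 24
(The negative root is discarded since n must be a positive integer.)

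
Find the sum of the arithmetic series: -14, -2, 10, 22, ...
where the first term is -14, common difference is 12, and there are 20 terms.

Sₙ = n/2 × (first + last)
Last term = a + (n-1)d = -14 + (20-1)×12 = 214
S_20 = 20/2 × (-14 + 214)
S_20 = 20/2 × 200 = 2000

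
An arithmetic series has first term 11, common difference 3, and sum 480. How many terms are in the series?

Using S = n/2 × [2a + (n-1)d]
480 = n/2 × [2(11) + (n-1)(3)]
480 = n/2 × [22 + 3n - 3]
960 = n × [19 + 3n]
3n² + (19)n - 960 = 0
Discriminant: Δ = (19)² - 4(3)(-960) = 361 + 11520 = 11881
√Δ = 109
n = [-(19) + √Δ] / (2·3) = (-19 + 109) / 6 = 90 / 6 = 15
(The negative root is discarded since n must be a positive integer.)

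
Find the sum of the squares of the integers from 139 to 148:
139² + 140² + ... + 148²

Use ∑_{k=1}^{n} k² = n(n+1)(2n+1)/6, then subtract the first 138 terms.
∑_{k=1}^{148} k² = 148×149×297/6 = 1091574
∑_{k=1}^{138} k² = 138×139×277/6 = 885569
∑_{k=139}^{148} k² = 1091574 - 885569 = 206005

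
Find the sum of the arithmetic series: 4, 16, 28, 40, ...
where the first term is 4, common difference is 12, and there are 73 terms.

Sₙ = n/2 × (first + last)
Last term = a + (n-1)d = 4 + (73-1)×12 = 868
S_73 = 73/2 × (4 + 868)
S_73 = 73/2 × 872 = 31828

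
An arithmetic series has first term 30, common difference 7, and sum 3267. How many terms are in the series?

Using S = n/2 × [2a + (n-1)d]
3267 = n/2 × [2(30) + (n-1)(7)]
3267 = n/2 × [60 + 7n - 7]
6534 = n × [53 + 7n]
7n² + (53)n - 6534 = 0
Discriminant: Δ = (53)² - 4(7)(-6534) = 2809 + 182952 = 185761
√Δ = 431
n = [-(53) + √Δ] / (2·7) = (-53 + 431) / 14 = 378 / 14 = 27
(The negative root is discarded since n must be a positive integer.)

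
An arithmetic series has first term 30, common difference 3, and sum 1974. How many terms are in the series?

Using S = n/2 × [2a + (n-1)d]
1974 = n/2 × [2(30) + (n-1)(3)]
1974 = n/2 × [60 + 3n - 3]
3948 = n × [57 + 3n]
3n² + (57)n - 3948 = 0
Discriminant: Δ = (57)² - 4(3)(-3948) = 3249 + 47376 = 50625
√Δ = 225
n = [-(57) + √Δ] / (2·3) = (-57 + 225) / 6 = 168 / 6 = 28
(The negative root is discarded since n must be a positive integer.)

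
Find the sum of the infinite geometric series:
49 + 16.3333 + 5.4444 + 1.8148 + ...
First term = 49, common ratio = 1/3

For |r| < 1, S = a / (1 - r)
S = 49 / (1 - (1/3))
S = 49 / (2/3)
S = 147/2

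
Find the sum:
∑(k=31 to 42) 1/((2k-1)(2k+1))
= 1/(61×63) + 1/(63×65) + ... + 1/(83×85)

Partial fractions: 1/((2k-1)(2k+1)) = (1/2)[1/(2k-1) - 1/(2k+1)]
The series telescopes:
= (1/2)[1/61 - 1/85]
= 12/5185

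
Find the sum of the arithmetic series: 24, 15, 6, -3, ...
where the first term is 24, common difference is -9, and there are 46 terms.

Sₙ = n/2 × (first + last)
Last term = a + (n-1)d = 24 + (46-1)×(-9) = -381
S_46 = 46/2 × (24 + (-381))
S_46 = 46/2 × (-357) = -8211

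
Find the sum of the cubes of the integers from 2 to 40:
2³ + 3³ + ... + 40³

Use ∑_{k=1}^{n} k³ = [n(n+1)/2]², then subtract the first 1 terms.
∑_{k=1}^{40} k³ = [40×41/2]² = 820² = 672400
∑_{k=1}^{1} k³ = [1×2/2]² = 1² = 1
∑_{k=2}^{40} k³ = 672400 - 1 = 672399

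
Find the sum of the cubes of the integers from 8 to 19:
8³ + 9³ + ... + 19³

Use ∑_{k=1}^{n} k³ = [n(n+1)/2]², then subtract the first 7 terms.
∑_{k=1}^{19} k³ = [19×20/2]² = 190² = 36100
∑_{k=1}^{7} k³ = [7×8/2]² = 28² = 784
∑_{k=8}^{19} k³ = 36100 - 784 = 35316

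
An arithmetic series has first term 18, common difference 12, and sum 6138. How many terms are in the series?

Using S = n/2 × [2a + (n-1)d]
6138 = n/2 × [2(18) + (n-1)(12)]
6138 = n/2 × [36 + 12n - 12]
12276 = n × [24 + 12n]
12n² + (24)n - 12276 = 0
Discriminant: Δ = (24)² - 4(12)(-12276) = 576 + 589248 = 589824
√Δ = 768
n = [-(24) + √Δ] / (2·12) = (-24 + 768) / 24 = 744 / 24 = 31
(The negative root is discarded since n must be a positive integer.)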